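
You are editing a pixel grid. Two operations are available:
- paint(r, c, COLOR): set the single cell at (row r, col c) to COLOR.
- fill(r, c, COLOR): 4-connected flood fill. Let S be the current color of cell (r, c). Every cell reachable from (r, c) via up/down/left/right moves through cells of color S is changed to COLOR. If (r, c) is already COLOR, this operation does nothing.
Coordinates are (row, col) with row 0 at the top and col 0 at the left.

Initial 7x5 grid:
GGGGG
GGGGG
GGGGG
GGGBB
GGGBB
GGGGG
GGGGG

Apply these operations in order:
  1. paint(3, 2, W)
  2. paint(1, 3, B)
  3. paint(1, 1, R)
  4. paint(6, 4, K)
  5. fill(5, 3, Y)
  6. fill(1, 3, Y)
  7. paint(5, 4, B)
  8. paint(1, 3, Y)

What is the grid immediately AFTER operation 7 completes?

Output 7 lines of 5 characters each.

After op 1 paint(3,2,W):
GGGGG
GGGGG
GGGGG
GGWBB
GGGBB
GGGGG
GGGGG
After op 2 paint(1,3,B):
GGGGG
GGGBG
GGGGG
GGWBB
GGGBB
GGGGG
GGGGG
After op 3 paint(1,1,R):
GGGGG
GRGBG
GGGGG
GGWBB
GGGBB
GGGGG
GGGGG
After op 4 paint(6,4,K):
GGGGG
GRGBG
GGGGG
GGWBB
GGGBB
GGGGG
GGGGK
After op 5 fill(5,3,Y) [27 cells changed]:
YYYYY
YRYBY
YYYYY
YYWBB
YYYBB
YYYYY
YYYYK
After op 6 fill(1,3,Y) [1 cells changed]:
YYYYY
YRYYY
YYYYY
YYWBB
YYYBB
YYYYY
YYYYK
After op 7 paint(5,4,B):
YYYYY
YRYYY
YYYYY
YYWBB
YYYBB
YYYYB
YYYYK

Answer: YYYYY
YRYYY
YYYYY
YYWBB
YYYBB
YYYYB
YYYYK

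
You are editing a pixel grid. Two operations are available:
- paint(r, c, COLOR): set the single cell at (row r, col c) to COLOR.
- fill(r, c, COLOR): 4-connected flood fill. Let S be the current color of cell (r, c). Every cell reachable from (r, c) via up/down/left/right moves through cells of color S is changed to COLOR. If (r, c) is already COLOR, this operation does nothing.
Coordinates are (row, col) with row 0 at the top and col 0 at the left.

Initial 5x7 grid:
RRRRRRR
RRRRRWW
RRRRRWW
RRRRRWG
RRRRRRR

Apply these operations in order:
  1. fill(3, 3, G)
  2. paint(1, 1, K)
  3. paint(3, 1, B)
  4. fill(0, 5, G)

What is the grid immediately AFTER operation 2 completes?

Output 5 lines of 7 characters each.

Answer: GGGGGGG
GKGGGWW
GGGGGWW
GGGGGWG
GGGGGGG

Derivation:
After op 1 fill(3,3,G) [29 cells changed]:
GGGGGGG
GGGGGWW
GGGGGWW
GGGGGWG
GGGGGGG
After op 2 paint(1,1,K):
GGGGGGG
GKGGGWW
GGGGGWW
GGGGGWG
GGGGGGG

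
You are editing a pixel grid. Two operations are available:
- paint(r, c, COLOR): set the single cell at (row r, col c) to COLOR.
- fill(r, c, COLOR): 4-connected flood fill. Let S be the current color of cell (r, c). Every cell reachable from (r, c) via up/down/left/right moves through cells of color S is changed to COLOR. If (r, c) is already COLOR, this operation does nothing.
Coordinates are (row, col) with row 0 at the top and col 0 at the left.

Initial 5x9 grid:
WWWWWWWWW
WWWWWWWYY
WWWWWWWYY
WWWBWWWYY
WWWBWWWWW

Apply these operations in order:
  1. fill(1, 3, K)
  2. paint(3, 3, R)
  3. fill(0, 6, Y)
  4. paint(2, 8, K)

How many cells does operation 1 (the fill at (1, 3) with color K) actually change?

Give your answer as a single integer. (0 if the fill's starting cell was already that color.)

After op 1 fill(1,3,K) [37 cells changed]:
KKKKKKKKK
KKKKKKKYY
KKKKKKKYY
KKKBKKKYY
KKKBKKKKK

Answer: 37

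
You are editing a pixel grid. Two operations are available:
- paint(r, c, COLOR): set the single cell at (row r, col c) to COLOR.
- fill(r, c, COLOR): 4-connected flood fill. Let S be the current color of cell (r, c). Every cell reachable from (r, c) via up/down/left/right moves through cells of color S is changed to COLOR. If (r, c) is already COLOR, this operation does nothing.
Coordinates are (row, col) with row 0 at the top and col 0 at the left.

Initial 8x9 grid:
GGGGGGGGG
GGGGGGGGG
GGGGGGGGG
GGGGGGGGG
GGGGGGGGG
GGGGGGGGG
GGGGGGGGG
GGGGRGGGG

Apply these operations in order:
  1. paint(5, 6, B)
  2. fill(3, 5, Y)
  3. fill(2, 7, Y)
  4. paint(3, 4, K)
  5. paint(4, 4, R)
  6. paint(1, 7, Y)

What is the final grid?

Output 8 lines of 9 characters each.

Answer: YYYYYYYYY
YYYYYYYYY
YYYYYYYYY
YYYYKYYYY
YYYYRYYYY
YYYYYYBYY
YYYYYYYYY
YYYYRYYYY

Derivation:
After op 1 paint(5,6,B):
GGGGGGGGG
GGGGGGGGG
GGGGGGGGG
GGGGGGGGG
GGGGGGGGG
GGGGGGBGG
GGGGGGGGG
GGGGRGGGG
After op 2 fill(3,5,Y) [70 cells changed]:
YYYYYYYYY
YYYYYYYYY
YYYYYYYYY
YYYYYYYYY
YYYYYYYYY
YYYYYYBYY
YYYYYYYYY
YYYYRYYYY
After op 3 fill(2,7,Y) [0 cells changed]:
YYYYYYYYY
YYYYYYYYY
YYYYYYYYY
YYYYYYYYY
YYYYYYYYY
YYYYYYBYY
YYYYYYYYY
YYYYRYYYY
After op 4 paint(3,4,K):
YYYYYYYYY
YYYYYYYYY
YYYYYYYYY
YYYYKYYYY
YYYYYYYYY
YYYYYYBYY
YYYYYYYYY
YYYYRYYYY
After op 5 paint(4,4,R):
YYYYYYYYY
YYYYYYYYY
YYYYYYYYY
YYYYKYYYY
YYYYRYYYY
YYYYYYBYY
YYYYYYYYY
YYYYRYYYY
After op 6 paint(1,7,Y):
YYYYYYYYY
YYYYYYYYY
YYYYYYYYY
YYYYKYYYY
YYYYRYYYY
YYYYYYBYY
YYYYYYYYY
YYYYRYYYY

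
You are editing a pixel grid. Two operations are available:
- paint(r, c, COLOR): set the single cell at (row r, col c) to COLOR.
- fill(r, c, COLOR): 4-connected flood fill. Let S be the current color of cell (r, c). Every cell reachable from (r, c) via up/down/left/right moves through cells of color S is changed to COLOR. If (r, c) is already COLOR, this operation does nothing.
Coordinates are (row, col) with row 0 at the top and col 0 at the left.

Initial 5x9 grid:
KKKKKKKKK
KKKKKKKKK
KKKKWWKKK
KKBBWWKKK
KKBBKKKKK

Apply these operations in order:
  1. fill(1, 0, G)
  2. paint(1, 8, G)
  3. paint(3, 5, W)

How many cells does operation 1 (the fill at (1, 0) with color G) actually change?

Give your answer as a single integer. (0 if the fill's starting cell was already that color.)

After op 1 fill(1,0,G) [37 cells changed]:
GGGGGGGGG
GGGGGGGGG
GGGGWWGGG
GGBBWWGGG
GGBBGGGGG

Answer: 37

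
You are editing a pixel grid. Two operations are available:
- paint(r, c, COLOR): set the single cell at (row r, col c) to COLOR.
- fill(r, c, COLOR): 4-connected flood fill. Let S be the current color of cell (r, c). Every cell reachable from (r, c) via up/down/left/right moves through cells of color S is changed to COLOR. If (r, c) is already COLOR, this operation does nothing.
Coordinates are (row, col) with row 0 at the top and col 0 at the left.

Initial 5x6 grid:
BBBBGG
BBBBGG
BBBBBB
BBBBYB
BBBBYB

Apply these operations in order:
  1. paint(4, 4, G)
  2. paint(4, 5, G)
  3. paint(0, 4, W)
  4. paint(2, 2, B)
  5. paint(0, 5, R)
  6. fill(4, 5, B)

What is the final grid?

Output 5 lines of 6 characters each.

After op 1 paint(4,4,G):
BBBBGG
BBBBGG
BBBBBB
BBBBYB
BBBBGB
After op 2 paint(4,5,G):
BBBBGG
BBBBGG
BBBBBB
BBBBYB
BBBBGG
After op 3 paint(0,4,W):
BBBBWG
BBBBGG
BBBBBB
BBBBYB
BBBBGG
After op 4 paint(2,2,B):
BBBBWG
BBBBGG
BBBBBB
BBBBYB
BBBBGG
After op 5 paint(0,5,R):
BBBBWR
BBBBGG
BBBBBB
BBBBYB
BBBBGG
After op 6 fill(4,5,B) [2 cells changed]:
BBBBWR
BBBBGG
BBBBBB
BBBBYB
BBBBBB

Answer: BBBBWR
BBBBGG
BBBBBB
BBBBYB
BBBBBB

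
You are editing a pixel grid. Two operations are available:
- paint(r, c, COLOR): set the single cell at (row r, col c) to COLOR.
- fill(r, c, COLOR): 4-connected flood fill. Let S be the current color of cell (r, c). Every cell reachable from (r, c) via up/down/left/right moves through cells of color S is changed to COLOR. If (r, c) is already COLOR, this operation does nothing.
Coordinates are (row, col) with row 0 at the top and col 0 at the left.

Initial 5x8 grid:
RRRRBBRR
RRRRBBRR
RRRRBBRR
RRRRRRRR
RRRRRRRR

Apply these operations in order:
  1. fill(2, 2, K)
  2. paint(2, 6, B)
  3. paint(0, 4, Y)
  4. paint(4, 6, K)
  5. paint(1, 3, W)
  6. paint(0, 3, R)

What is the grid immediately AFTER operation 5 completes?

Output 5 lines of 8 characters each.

Answer: KKKKYBKK
KKKWBBKK
KKKKBBBK
KKKKKKKK
KKKKKKKK

Derivation:
After op 1 fill(2,2,K) [34 cells changed]:
KKKKBBKK
KKKKBBKK
KKKKBBKK
KKKKKKKK
KKKKKKKK
After op 2 paint(2,6,B):
KKKKBBKK
KKKKBBKK
KKKKBBBK
KKKKKKKK
KKKKKKKK
After op 3 paint(0,4,Y):
KKKKYBKK
KKKKBBKK
KKKKBBBK
KKKKKKKK
KKKKKKKK
After op 4 paint(4,6,K):
KKKKYBKK
KKKKBBKK
KKKKBBBK
KKKKKKKK
KKKKKKKK
After op 5 paint(1,3,W):
KKKKYBKK
KKKWBBKK
KKKKBBBK
KKKKKKKK
KKKKKKKK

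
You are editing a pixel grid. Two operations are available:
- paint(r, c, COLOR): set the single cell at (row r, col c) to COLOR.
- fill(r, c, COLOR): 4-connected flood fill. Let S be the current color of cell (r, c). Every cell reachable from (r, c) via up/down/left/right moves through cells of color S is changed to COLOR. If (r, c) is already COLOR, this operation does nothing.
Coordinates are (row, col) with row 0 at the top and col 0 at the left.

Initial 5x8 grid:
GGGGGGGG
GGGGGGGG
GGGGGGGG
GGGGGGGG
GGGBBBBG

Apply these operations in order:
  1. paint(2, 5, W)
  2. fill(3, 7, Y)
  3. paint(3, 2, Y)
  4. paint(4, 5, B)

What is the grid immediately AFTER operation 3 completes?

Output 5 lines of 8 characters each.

After op 1 paint(2,5,W):
GGGGGGGG
GGGGGGGG
GGGGGWGG
GGGGGGGG
GGGBBBBG
After op 2 fill(3,7,Y) [35 cells changed]:
YYYYYYYY
YYYYYYYY
YYYYYWYY
YYYYYYYY
YYYBBBBY
After op 3 paint(3,2,Y):
YYYYYYYY
YYYYYYYY
YYYYYWYY
YYYYYYYY
YYYBBBBY

Answer: YYYYYYYY
YYYYYYYY
YYYYYWYY
YYYYYYYY
YYYBBBBY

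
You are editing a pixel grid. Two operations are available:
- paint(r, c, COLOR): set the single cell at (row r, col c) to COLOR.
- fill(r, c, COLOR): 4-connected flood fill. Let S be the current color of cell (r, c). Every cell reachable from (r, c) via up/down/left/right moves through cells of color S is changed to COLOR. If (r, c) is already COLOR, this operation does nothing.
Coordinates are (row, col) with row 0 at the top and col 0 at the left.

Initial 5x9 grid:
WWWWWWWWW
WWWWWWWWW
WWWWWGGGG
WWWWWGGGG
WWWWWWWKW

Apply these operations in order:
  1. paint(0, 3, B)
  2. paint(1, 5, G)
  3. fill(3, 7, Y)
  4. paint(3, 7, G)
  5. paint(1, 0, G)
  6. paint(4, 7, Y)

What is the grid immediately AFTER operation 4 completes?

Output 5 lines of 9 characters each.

After op 1 paint(0,3,B):
WWWBWWWWW
WWWWWWWWW
WWWWWGGGG
WWWWWGGGG
WWWWWWWKW
After op 2 paint(1,5,G):
WWWBWWWWW
WWWWWGWWW
WWWWWGGGG
WWWWWGGGG
WWWWWWWKW
After op 3 fill(3,7,Y) [9 cells changed]:
WWWBWWWWW
WWWWWYWWW
WWWWWYYYY
WWWWWYYYY
WWWWWWWKW
After op 4 paint(3,7,G):
WWWBWWWWW
WWWWWYWWW
WWWWWYYYY
WWWWWYYGY
WWWWWWWKW

Answer: WWWBWWWWW
WWWWWYWWW
WWWWWYYYY
WWWWWYYGY
WWWWWWWKW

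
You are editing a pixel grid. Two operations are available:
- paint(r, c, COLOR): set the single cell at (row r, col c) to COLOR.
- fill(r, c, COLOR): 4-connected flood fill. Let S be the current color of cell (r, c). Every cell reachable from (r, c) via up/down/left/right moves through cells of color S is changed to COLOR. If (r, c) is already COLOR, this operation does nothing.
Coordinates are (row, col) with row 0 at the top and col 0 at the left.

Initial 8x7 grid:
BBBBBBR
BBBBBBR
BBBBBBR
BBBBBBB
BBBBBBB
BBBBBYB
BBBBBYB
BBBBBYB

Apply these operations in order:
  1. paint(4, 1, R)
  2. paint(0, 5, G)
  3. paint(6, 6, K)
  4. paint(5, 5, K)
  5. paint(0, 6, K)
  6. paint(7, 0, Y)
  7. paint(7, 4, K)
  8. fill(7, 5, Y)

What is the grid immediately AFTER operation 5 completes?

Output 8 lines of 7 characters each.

Answer: BBBBBGK
BBBBBBR
BBBBBBR
BBBBBBB
BRBBBBB
BBBBBKB
BBBBBYK
BBBBBYB

Derivation:
After op 1 paint(4,1,R):
BBBBBBR
BBBBBBR
BBBBBBR
BBBBBBB
BRBBBBB
BBBBBYB
BBBBBYB
BBBBBYB
After op 2 paint(0,5,G):
BBBBBGR
BBBBBBR
BBBBBBR
BBBBBBB
BRBBBBB
BBBBBYB
BBBBBYB
BBBBBYB
After op 3 paint(6,6,K):
BBBBBGR
BBBBBBR
BBBBBBR
BBBBBBB
BRBBBBB
BBBBBYB
BBBBBYK
BBBBBYB
After op 4 paint(5,5,K):
BBBBBGR
BBBBBBR
BBBBBBR
BBBBBBB
BRBBBBB
BBBBBKB
BBBBBYK
BBBBBYB
After op 5 paint(0,6,K):
BBBBBGK
BBBBBBR
BBBBBBR
BBBBBBB
BRBBBBB
BBBBBKB
BBBBBYK
BBBBBYB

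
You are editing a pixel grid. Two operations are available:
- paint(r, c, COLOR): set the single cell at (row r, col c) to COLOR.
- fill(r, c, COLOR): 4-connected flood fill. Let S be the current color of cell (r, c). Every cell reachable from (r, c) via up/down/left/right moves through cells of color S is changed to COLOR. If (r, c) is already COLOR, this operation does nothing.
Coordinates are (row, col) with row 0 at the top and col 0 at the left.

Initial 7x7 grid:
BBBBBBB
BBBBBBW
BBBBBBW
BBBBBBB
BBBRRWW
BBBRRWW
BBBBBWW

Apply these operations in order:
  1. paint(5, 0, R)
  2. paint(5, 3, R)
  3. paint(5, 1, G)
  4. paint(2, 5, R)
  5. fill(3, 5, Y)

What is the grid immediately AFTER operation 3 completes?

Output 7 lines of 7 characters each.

Answer: BBBBBBB
BBBBBBW
BBBBBBW
BBBBBBB
BBBRRWW
RGBRRWW
BBBBBWW

Derivation:
After op 1 paint(5,0,R):
BBBBBBB
BBBBBBW
BBBBBBW
BBBBBBB
BBBRRWW
RBBRRWW
BBBBBWW
After op 2 paint(5,3,R):
BBBBBBB
BBBBBBW
BBBBBBW
BBBBBBB
BBBRRWW
RBBRRWW
BBBBBWW
After op 3 paint(5,1,G):
BBBBBBB
BBBBBBW
BBBBBBW
BBBBBBB
BBBRRWW
RGBRRWW
BBBBBWW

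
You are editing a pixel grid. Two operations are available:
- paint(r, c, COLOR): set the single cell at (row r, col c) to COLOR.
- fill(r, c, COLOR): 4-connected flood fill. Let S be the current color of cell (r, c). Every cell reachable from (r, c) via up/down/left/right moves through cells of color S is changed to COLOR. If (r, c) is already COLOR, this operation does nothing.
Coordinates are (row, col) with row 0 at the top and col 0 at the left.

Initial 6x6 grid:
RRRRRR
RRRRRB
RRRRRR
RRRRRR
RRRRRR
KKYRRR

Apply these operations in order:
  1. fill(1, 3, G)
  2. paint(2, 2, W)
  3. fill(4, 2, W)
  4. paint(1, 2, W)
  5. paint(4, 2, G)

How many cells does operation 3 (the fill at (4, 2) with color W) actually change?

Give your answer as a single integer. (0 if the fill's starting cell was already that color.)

After op 1 fill(1,3,G) [32 cells changed]:
GGGGGG
GGGGGB
GGGGGG
GGGGGG
GGGGGG
KKYGGG
After op 2 paint(2,2,W):
GGGGGG
GGGGGB
GGWGGG
GGGGGG
GGGGGG
KKYGGG
After op 3 fill(4,2,W) [31 cells changed]:
WWWWWW
WWWWWB
WWWWWW
WWWWWW
WWWWWW
KKYWWW

Answer: 31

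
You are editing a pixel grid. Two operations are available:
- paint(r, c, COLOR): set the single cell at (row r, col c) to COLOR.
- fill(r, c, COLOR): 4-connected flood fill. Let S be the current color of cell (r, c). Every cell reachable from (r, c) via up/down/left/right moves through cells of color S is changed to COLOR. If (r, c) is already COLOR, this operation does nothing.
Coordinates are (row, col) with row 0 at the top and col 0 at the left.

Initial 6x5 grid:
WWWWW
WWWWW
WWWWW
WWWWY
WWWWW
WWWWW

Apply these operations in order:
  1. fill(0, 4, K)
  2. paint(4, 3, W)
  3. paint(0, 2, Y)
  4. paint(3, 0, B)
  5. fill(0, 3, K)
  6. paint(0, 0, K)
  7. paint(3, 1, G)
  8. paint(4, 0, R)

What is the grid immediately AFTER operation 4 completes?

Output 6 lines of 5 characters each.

After op 1 fill(0,4,K) [29 cells changed]:
KKKKK
KKKKK
KKKKK
KKKKY
KKKKK
KKKKK
After op 2 paint(4,3,W):
KKKKK
KKKKK
KKKKK
KKKKY
KKKWK
KKKKK
After op 3 paint(0,2,Y):
KKYKK
KKKKK
KKKKK
KKKKY
KKKWK
KKKKK
After op 4 paint(3,0,B):
KKYKK
KKKKK
KKKKK
BKKKY
KKKWK
KKKKK

Answer: KKYKK
KKKKK
KKKKK
BKKKY
KKKWK
KKKKK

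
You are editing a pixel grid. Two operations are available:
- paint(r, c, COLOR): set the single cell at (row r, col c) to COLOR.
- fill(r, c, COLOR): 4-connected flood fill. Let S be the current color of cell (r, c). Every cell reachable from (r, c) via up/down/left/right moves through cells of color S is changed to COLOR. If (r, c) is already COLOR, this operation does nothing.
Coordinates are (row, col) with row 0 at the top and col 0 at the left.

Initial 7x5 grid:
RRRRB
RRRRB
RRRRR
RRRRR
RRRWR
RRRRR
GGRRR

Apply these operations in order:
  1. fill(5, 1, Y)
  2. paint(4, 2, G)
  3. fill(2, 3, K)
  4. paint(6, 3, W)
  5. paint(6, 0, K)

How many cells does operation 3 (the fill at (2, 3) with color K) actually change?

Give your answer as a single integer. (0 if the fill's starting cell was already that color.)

Answer: 29

Derivation:
After op 1 fill(5,1,Y) [30 cells changed]:
YYYYB
YYYYB
YYYYY
YYYYY
YYYWY
YYYYY
GGYYY
After op 2 paint(4,2,G):
YYYYB
YYYYB
YYYYY
YYYYY
YYGWY
YYYYY
GGYYY
After op 3 fill(2,3,K) [29 cells changed]:
KKKKB
KKKKB
KKKKK
KKKKK
KKGWK
KKKKK
GGKKK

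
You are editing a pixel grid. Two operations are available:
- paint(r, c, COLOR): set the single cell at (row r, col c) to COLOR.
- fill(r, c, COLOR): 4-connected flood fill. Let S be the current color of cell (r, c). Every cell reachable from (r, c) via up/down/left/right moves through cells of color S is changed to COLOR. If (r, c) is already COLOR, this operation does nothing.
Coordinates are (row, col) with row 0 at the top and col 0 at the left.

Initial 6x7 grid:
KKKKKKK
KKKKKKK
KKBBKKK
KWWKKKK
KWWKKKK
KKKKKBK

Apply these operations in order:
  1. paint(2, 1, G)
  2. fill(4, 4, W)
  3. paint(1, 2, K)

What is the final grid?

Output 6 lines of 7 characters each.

Answer: WWWWWWW
WWKWWWW
WGBBWWW
WWWWWWW
WWWWWWW
WWWWWBW

Derivation:
After op 1 paint(2,1,G):
KKKKKKK
KKKKKKK
KGBBKKK
KWWKKKK
KWWKKKK
KKKKKBK
After op 2 fill(4,4,W) [34 cells changed]:
WWWWWWW
WWWWWWW
WGBBWWW
WWWWWWW
WWWWWWW
WWWWWBW
After op 3 paint(1,2,K):
WWWWWWW
WWKWWWW
WGBBWWW
WWWWWWW
WWWWWWW
WWWWWBW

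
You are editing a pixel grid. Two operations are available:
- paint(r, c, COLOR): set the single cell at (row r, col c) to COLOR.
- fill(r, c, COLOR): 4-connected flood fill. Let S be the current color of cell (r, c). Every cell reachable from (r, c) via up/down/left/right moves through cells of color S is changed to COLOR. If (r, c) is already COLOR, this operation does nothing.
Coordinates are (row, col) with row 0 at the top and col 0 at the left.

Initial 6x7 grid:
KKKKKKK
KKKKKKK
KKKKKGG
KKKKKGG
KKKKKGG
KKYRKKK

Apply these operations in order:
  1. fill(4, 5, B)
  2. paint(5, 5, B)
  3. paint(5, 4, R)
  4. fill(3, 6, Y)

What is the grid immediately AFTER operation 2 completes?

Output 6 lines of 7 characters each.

After op 1 fill(4,5,B) [6 cells changed]:
KKKKKKK
KKKKKKK
KKKKKBB
KKKKKBB
KKKKKBB
KKYRKKK
After op 2 paint(5,5,B):
KKKKKKK
KKKKKKK
KKKKKBB
KKKKKBB
KKKKKBB
KKYRKBK

Answer: KKKKKKK
KKKKKKK
KKKKKBB
KKKKKBB
KKKKKBB
KKYRKBK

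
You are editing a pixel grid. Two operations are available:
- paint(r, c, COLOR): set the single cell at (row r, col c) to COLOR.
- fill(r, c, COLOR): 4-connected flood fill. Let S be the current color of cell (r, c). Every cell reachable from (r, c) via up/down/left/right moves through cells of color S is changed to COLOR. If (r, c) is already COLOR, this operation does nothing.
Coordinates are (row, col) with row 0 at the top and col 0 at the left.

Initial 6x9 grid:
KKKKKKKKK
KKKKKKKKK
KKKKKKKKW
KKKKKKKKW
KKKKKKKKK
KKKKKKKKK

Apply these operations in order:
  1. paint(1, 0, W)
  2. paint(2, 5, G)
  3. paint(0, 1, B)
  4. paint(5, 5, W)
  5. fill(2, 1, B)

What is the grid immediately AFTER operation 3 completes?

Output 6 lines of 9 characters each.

Answer: KBKKKKKKK
WKKKKKKKK
KKKKKGKKW
KKKKKKKKW
KKKKKKKKK
KKKKKKKKK

Derivation:
After op 1 paint(1,0,W):
KKKKKKKKK
WKKKKKKKK
KKKKKKKKW
KKKKKKKKW
KKKKKKKKK
KKKKKKKKK
After op 2 paint(2,5,G):
KKKKKKKKK
WKKKKKKKK
KKKKKGKKW
KKKKKKKKW
KKKKKKKKK
KKKKKKKKK
After op 3 paint(0,1,B):
KBKKKKKKK
WKKKKKKKK
KKKKKGKKW
KKKKKKKKW
KKKKKKKKK
KKKKKKKKK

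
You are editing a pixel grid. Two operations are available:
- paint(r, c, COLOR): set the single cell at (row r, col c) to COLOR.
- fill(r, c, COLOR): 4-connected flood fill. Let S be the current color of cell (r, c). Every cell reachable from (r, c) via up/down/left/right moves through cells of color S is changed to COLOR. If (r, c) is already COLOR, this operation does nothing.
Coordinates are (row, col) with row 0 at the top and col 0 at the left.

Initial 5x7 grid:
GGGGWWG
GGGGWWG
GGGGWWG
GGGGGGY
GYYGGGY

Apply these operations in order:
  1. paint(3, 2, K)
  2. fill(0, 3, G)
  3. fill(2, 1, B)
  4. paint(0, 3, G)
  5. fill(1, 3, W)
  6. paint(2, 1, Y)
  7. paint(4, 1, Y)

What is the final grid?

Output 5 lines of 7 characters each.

Answer: WWWGWWG
WWWWWWG
WYWWWWG
WWKWWWY
WYYWWWY

Derivation:
After op 1 paint(3,2,K):
GGGGWWG
GGGGWWG
GGGGWWG
GGKGGGY
GYYGGGY
After op 2 fill(0,3,G) [0 cells changed]:
GGGGWWG
GGGGWWG
GGGGWWG
GGKGGGY
GYYGGGY
After op 3 fill(2,1,B) [21 cells changed]:
BBBBWWG
BBBBWWG
BBBBWWG
BBKBBBY
BYYBBBY
After op 4 paint(0,3,G):
BBBGWWG
BBBBWWG
BBBBWWG
BBKBBBY
BYYBBBY
After op 5 fill(1,3,W) [20 cells changed]:
WWWGWWG
WWWWWWG
WWWWWWG
WWKWWWY
WYYWWWY
After op 6 paint(2,1,Y):
WWWGWWG
WWWWWWG
WYWWWWG
WWKWWWY
WYYWWWY
After op 7 paint(4,1,Y):
WWWGWWG
WWWWWWG
WYWWWWG
WWKWWWY
WYYWWWY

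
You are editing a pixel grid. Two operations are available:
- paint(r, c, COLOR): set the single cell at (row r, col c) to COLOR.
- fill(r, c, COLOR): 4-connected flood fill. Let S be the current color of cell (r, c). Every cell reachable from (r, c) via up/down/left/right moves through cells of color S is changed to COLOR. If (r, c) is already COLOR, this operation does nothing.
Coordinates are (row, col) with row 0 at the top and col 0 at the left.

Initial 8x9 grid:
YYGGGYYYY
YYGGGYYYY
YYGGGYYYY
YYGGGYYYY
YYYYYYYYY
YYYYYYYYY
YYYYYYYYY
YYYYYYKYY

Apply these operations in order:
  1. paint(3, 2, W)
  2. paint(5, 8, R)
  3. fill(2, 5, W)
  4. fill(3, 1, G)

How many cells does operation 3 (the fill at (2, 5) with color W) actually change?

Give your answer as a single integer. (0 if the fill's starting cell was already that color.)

After op 1 paint(3,2,W):
YYGGGYYYY
YYGGGYYYY
YYGGGYYYY
YYWGGYYYY
YYYYYYYYY
YYYYYYYYY
YYYYYYYYY
YYYYYYKYY
After op 2 paint(5,8,R):
YYGGGYYYY
YYGGGYYYY
YYGGGYYYY
YYWGGYYYY
YYYYYYYYY
YYYYYYYYR
YYYYYYYYY
YYYYYYKYY
After op 3 fill(2,5,W) [58 cells changed]:
WWGGGWWWW
WWGGGWWWW
WWGGGWWWW
WWWGGWWWW
WWWWWWWWW
WWWWWWWWR
WWWWWWWWW
WWWWWWKWW

Answer: 58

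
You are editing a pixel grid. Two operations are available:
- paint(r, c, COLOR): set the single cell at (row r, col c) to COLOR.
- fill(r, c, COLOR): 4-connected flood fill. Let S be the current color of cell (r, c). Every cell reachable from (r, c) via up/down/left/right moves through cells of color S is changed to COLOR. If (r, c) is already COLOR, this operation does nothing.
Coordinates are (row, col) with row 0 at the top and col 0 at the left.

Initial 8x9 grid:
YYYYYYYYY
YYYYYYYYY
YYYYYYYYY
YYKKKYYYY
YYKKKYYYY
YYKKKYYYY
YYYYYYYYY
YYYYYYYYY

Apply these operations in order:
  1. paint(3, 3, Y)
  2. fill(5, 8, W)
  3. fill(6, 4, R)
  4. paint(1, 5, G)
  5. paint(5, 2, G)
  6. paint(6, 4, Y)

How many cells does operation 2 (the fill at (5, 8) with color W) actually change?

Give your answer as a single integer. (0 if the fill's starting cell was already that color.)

Answer: 64

Derivation:
After op 1 paint(3,3,Y):
YYYYYYYYY
YYYYYYYYY
YYYYYYYYY
YYKYKYYYY
YYKKKYYYY
YYKKKYYYY
YYYYYYYYY
YYYYYYYYY
After op 2 fill(5,8,W) [64 cells changed]:
WWWWWWWWW
WWWWWWWWW
WWWWWWWWW
WWKWKWWWW
WWKKKWWWW
WWKKKWWWW
WWWWWWWWW
WWWWWWWWW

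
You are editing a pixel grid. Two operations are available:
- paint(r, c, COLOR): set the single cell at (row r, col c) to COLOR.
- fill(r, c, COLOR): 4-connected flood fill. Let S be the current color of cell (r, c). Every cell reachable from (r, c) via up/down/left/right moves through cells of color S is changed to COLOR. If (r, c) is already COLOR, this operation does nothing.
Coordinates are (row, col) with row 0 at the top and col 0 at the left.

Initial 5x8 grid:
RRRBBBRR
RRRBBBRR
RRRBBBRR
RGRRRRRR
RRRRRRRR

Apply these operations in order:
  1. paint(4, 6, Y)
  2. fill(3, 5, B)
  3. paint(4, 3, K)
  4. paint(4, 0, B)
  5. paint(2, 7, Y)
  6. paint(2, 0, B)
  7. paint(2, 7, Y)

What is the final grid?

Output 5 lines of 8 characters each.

After op 1 paint(4,6,Y):
RRRBBBRR
RRRBBBRR
RRRBBBRR
RGRRRRRR
RRRRRRYR
After op 2 fill(3,5,B) [29 cells changed]:
BBBBBBBB
BBBBBBBB
BBBBBBBB
BGBBBBBB
BBBBBBYB
After op 3 paint(4,3,K):
BBBBBBBB
BBBBBBBB
BBBBBBBB
BGBBBBBB
BBBKBBYB
After op 4 paint(4,0,B):
BBBBBBBB
BBBBBBBB
BBBBBBBB
BGBBBBBB
BBBKBBYB
After op 5 paint(2,7,Y):
BBBBBBBB
BBBBBBBB
BBBBBBBY
BGBBBBBB
BBBKBBYB
After op 6 paint(2,0,B):
BBBBBBBB
BBBBBBBB
BBBBBBBY
BGBBBBBB
BBBKBBYB
After op 7 paint(2,7,Y):
BBBBBBBB
BBBBBBBB
BBBBBBBY
BGBBBBBB
BBBKBBYB

Answer: BBBBBBBB
BBBBBBBB
BBBBBBBY
BGBBBBBB
BBBKBBYB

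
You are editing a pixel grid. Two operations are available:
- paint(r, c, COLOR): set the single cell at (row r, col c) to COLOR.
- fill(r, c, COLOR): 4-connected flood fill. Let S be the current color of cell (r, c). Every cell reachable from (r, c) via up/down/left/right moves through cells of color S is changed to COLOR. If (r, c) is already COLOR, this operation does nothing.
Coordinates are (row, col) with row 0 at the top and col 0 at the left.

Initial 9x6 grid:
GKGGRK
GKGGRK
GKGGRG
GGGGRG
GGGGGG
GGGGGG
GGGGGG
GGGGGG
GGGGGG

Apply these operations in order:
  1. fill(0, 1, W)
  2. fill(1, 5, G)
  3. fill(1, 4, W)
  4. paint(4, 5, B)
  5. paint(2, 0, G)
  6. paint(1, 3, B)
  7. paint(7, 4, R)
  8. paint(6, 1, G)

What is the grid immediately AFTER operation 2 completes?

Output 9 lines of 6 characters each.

Answer: GWGGRG
GWGGRG
GWGGRG
GGGGRG
GGGGGG
GGGGGG
GGGGGG
GGGGGG
GGGGGG

Derivation:
After op 1 fill(0,1,W) [3 cells changed]:
GWGGRK
GWGGRK
GWGGRG
GGGGRG
GGGGGG
GGGGGG
GGGGGG
GGGGGG
GGGGGG
After op 2 fill(1,5,G) [2 cells changed]:
GWGGRG
GWGGRG
GWGGRG
GGGGRG
GGGGGG
GGGGGG
GGGGGG
GGGGGG
GGGGGG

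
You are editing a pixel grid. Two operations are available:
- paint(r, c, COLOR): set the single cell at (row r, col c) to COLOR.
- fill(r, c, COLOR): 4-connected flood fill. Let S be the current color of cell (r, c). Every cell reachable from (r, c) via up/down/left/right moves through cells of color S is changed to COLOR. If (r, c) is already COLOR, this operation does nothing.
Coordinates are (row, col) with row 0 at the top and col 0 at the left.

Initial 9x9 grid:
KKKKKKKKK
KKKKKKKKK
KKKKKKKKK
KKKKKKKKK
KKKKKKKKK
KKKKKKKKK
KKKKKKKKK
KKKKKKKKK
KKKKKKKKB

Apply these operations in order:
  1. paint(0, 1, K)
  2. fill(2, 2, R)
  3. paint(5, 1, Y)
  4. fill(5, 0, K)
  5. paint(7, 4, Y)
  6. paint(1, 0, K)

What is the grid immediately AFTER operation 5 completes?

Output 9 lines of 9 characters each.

Answer: KKKKKKKKK
KKKKKKKKK
KKKKKKKKK
KKKKKKKKK
KKKKKKKKK
KYKKKKKKK
KKKKKKKKK
KKKKYKKKK
KKKKKKKKB

Derivation:
After op 1 paint(0,1,K):
KKKKKKKKK
KKKKKKKKK
KKKKKKKKK
KKKKKKKKK
KKKKKKKKK
KKKKKKKKK
KKKKKKKKK
KKKKKKKKK
KKKKKKKKB
After op 2 fill(2,2,R) [80 cells changed]:
RRRRRRRRR
RRRRRRRRR
RRRRRRRRR
RRRRRRRRR
RRRRRRRRR
RRRRRRRRR
RRRRRRRRR
RRRRRRRRR
RRRRRRRRB
After op 3 paint(5,1,Y):
RRRRRRRRR
RRRRRRRRR
RRRRRRRRR
RRRRRRRRR
RRRRRRRRR
RYRRRRRRR
RRRRRRRRR
RRRRRRRRR
RRRRRRRRB
After op 4 fill(5,0,K) [79 cells changed]:
KKKKKKKKK
KKKKKKKKK
KKKKKKKKK
KKKKKKKKK
KKKKKKKKK
KYKKKKKKK
KKKKKKKKK
KKKKKKKKK
KKKKKKKKB
After op 5 paint(7,4,Y):
KKKKKKKKK
KKKKKKKKK
KKKKKKKKK
KKKKKKKKK
KKKKKKKKK
KYKKKKKKK
KKKKKKKKK
KKKKYKKKK
KKKKKKKKB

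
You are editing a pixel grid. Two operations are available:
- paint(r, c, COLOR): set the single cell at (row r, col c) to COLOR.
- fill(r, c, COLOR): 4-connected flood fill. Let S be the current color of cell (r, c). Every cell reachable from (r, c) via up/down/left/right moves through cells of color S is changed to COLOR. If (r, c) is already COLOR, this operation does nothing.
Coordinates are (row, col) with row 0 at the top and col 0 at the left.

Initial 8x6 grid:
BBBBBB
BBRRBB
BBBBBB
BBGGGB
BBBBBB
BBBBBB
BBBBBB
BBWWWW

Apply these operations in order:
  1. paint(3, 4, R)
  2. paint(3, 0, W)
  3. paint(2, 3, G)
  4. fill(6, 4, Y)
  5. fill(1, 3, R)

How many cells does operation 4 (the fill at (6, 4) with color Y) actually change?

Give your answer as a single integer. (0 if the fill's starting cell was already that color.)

Answer: 37

Derivation:
After op 1 paint(3,4,R):
BBBBBB
BBRRBB
BBBBBB
BBGGRB
BBBBBB
BBBBBB
BBBBBB
BBWWWW
After op 2 paint(3,0,W):
BBBBBB
BBRRBB
BBBBBB
WBGGRB
BBBBBB
BBBBBB
BBBBBB
BBWWWW
After op 3 paint(2,3,G):
BBBBBB
BBRRBB
BBBGBB
WBGGRB
BBBBBB
BBBBBB
BBBBBB
BBWWWW
After op 4 fill(6,4,Y) [37 cells changed]:
YYYYYY
YYRRYY
YYYGYY
WYGGRY
YYYYYY
YYYYYY
YYYYYY
YYWWWW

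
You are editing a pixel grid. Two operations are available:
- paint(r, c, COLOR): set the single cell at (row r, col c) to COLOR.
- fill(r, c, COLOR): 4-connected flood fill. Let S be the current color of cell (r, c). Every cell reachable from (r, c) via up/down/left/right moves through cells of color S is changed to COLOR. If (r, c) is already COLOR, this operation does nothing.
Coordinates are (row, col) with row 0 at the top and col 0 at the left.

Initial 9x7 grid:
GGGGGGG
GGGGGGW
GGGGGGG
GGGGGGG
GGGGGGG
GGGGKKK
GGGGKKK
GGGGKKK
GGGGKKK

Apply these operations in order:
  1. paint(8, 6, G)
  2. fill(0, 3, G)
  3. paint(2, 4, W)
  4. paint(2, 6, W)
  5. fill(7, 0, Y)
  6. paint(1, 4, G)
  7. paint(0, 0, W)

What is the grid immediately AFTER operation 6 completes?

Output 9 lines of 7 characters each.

After op 1 paint(8,6,G):
GGGGGGG
GGGGGGW
GGGGGGG
GGGGGGG
GGGGGGG
GGGGKKK
GGGGKKK
GGGGKKK
GGGGKKG
After op 2 fill(0,3,G) [0 cells changed]:
GGGGGGG
GGGGGGW
GGGGGGG
GGGGGGG
GGGGGGG
GGGGKKK
GGGGKKK
GGGGKKK
GGGGKKG
After op 3 paint(2,4,W):
GGGGGGG
GGGGGGW
GGGGWGG
GGGGGGG
GGGGGGG
GGGGKKK
GGGGKKK
GGGGKKK
GGGGKKG
After op 4 paint(2,6,W):
GGGGGGG
GGGGGGW
GGGGWGW
GGGGGGG
GGGGGGG
GGGGKKK
GGGGKKK
GGGGKKK
GGGGKKG
After op 5 fill(7,0,Y) [48 cells changed]:
YYYYYYY
YYYYYYW
YYYYWYW
YYYYYYY
YYYYYYY
YYYYKKK
YYYYKKK
YYYYKKK
YYYYKKG
After op 6 paint(1,4,G):
YYYYYYY
YYYYGYW
YYYYWYW
YYYYYYY
YYYYYYY
YYYYKKK
YYYYKKK
YYYYKKK
YYYYKKG

Answer: YYYYYYY
YYYYGYW
YYYYWYW
YYYYYYY
YYYYYYY
YYYYKKK
YYYYKKK
YYYYKKK
YYYYKKG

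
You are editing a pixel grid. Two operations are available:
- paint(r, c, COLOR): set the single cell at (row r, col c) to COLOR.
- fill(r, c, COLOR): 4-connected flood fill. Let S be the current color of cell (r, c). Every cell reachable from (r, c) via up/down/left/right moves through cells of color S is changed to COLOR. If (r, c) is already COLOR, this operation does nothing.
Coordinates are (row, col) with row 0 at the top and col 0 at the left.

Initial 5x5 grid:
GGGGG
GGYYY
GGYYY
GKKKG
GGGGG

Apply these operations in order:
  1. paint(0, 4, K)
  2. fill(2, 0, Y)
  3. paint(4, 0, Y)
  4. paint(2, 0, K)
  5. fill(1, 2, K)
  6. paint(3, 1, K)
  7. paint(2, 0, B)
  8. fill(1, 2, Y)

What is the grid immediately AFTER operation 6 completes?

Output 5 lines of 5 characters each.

After op 1 paint(0,4,K):
GGGGK
GGYYY
GGYYY
GKKKG
GGGGG
After op 2 fill(2,0,Y) [15 cells changed]:
YYYYK
YYYYY
YYYYY
YKKKY
YYYYY
After op 3 paint(4,0,Y):
YYYYK
YYYYY
YYYYY
YKKKY
YYYYY
After op 4 paint(2,0,K):
YYYYK
YYYYY
KYYYY
YKKKY
YYYYY
After op 5 fill(1,2,K) [20 cells changed]:
KKKKK
KKKKK
KKKKK
KKKKK
KKKKK
After op 6 paint(3,1,K):
KKKKK
KKKKK
KKKKK
KKKKK
KKKKK

Answer: KKKKK
KKKKK
KKKKK
KKKKK
KKKKK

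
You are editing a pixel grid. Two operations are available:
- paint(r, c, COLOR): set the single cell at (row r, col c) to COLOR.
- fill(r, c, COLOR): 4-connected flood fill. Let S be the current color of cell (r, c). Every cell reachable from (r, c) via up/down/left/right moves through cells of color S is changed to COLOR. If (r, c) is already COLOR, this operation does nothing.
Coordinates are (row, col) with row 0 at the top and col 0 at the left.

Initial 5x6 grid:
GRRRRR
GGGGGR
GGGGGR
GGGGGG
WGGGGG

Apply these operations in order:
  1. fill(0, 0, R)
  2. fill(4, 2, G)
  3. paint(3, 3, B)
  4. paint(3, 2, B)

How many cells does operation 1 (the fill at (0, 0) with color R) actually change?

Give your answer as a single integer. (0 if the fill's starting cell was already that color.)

After op 1 fill(0,0,R) [22 cells changed]:
RRRRRR
RRRRRR
RRRRRR
RRRRRR
WRRRRR

Answer: 22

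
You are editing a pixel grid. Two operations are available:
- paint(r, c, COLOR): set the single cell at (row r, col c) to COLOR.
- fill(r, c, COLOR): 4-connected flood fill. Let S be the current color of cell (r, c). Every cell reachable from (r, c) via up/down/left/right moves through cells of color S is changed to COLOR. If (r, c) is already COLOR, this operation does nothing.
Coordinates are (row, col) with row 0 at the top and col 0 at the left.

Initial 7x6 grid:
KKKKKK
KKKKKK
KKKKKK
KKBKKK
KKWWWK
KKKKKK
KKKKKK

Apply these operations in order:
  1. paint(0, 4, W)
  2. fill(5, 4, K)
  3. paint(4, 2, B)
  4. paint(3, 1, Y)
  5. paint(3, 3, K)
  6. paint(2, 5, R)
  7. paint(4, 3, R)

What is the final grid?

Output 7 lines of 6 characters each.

After op 1 paint(0,4,W):
KKKKWK
KKKKKK
KKKKKK
KKBKKK
KKWWWK
KKKKKK
KKKKKK
After op 2 fill(5,4,K) [0 cells changed]:
KKKKWK
KKKKKK
KKKKKK
KKBKKK
KKWWWK
KKKKKK
KKKKKK
After op 3 paint(4,2,B):
KKKKWK
KKKKKK
KKKKKK
KKBKKK
KKBWWK
KKKKKK
KKKKKK
After op 4 paint(3,1,Y):
KKKKWK
KKKKKK
KKKKKK
KYBKKK
KKBWWK
KKKKKK
KKKKKK
After op 5 paint(3,3,K):
KKKKWK
KKKKKK
KKKKKK
KYBKKK
KKBWWK
KKKKKK
KKKKKK
After op 6 paint(2,5,R):
KKKKWK
KKKKKK
KKKKKR
KYBKKK
KKBWWK
KKKKKK
KKKKKK
After op 7 paint(4,3,R):
KKKKWK
KKKKKK
KKKKKR
KYBKKK
KKBRWK
KKKKKK
KKKKKK

Answer: KKKKWK
KKKKKK
KKKKKR
KYBKKK
KKBRWK
KKKKKK
KKKKKK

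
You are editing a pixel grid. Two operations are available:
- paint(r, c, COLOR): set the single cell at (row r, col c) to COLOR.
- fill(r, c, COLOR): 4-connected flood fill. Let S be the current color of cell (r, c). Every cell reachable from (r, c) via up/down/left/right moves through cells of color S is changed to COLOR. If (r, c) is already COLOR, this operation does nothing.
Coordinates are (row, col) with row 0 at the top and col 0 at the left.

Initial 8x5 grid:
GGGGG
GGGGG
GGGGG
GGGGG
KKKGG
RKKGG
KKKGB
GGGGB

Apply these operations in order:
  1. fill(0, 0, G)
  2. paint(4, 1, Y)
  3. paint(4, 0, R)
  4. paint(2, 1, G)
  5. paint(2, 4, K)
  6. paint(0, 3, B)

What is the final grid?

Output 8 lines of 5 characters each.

After op 1 fill(0,0,G) [0 cells changed]:
GGGGG
GGGGG
GGGGG
GGGGG
KKKGG
RKKGG
KKKGB
GGGGB
After op 2 paint(4,1,Y):
GGGGG
GGGGG
GGGGG
GGGGG
KYKGG
RKKGG
KKKGB
GGGGB
After op 3 paint(4,0,R):
GGGGG
GGGGG
GGGGG
GGGGG
RYKGG
RKKGG
KKKGB
GGGGB
After op 4 paint(2,1,G):
GGGGG
GGGGG
GGGGG
GGGGG
RYKGG
RKKGG
KKKGB
GGGGB
After op 5 paint(2,4,K):
GGGGG
GGGGG
GGGGK
GGGGG
RYKGG
RKKGG
KKKGB
GGGGB
After op 6 paint(0,3,B):
GGGBG
GGGGG
GGGGK
GGGGG
RYKGG
RKKGG
KKKGB
GGGGB

Answer: GGGBG
GGGGG
GGGGK
GGGGG
RYKGG
RKKGG
KKKGB
GGGGB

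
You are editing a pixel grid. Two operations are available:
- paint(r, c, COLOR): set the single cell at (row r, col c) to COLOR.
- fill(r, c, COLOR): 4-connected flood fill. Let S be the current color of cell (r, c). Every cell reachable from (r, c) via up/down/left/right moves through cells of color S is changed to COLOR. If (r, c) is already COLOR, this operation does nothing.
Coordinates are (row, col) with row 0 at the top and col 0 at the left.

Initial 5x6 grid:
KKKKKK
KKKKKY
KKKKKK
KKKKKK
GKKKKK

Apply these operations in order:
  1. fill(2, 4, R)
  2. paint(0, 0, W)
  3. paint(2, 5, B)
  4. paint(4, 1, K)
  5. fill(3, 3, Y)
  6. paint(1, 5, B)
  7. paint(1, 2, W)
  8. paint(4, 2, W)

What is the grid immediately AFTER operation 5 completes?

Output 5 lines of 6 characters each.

After op 1 fill(2,4,R) [28 cells changed]:
RRRRRR
RRRRRY
RRRRRR
RRRRRR
GRRRRR
After op 2 paint(0,0,W):
WRRRRR
RRRRRY
RRRRRR
RRRRRR
GRRRRR
After op 3 paint(2,5,B):
WRRRRR
RRRRRY
RRRRRB
RRRRRR
GRRRRR
After op 4 paint(4,1,K):
WRRRRR
RRRRRY
RRRRRB
RRRRRR
GKRRRR
After op 5 fill(3,3,Y) [25 cells changed]:
WYYYYY
YYYYYY
YYYYYB
YYYYYY
GKYYYY

Answer: WYYYYY
YYYYYY
YYYYYB
YYYYYY
GKYYYY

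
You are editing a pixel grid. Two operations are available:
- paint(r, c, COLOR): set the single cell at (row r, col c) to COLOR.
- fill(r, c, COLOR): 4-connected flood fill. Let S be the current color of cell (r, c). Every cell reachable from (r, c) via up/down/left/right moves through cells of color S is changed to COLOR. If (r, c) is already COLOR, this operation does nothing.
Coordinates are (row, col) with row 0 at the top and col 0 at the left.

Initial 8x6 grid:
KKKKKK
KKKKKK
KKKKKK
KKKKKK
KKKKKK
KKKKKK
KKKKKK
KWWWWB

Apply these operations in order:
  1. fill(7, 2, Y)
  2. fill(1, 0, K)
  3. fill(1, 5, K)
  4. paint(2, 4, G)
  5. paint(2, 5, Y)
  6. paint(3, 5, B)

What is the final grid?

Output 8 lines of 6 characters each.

After op 1 fill(7,2,Y) [4 cells changed]:
KKKKKK
KKKKKK
KKKKKK
KKKKKK
KKKKKK
KKKKKK
KKKKKK
KYYYYB
After op 2 fill(1,0,K) [0 cells changed]:
KKKKKK
KKKKKK
KKKKKK
KKKKKK
KKKKKK
KKKKKK
KKKKKK
KYYYYB
After op 3 fill(1,5,K) [0 cells changed]:
KKKKKK
KKKKKK
KKKKKK
KKKKKK
KKKKKK
KKKKKK
KKKKKK
KYYYYB
After op 4 paint(2,4,G):
KKKKKK
KKKKKK
KKKKGK
KKKKKK
KKKKKK
KKKKKK
KKKKKK
KYYYYB
After op 5 paint(2,5,Y):
KKKKKK
KKKKKK
KKKKGY
KKKKKK
KKKKKK
KKKKKK
KKKKKK
KYYYYB
After op 6 paint(3,5,B):
KKKKKK
KKKKKK
KKKKGY
KKKKKB
KKKKKK
KKKKKK
KKKKKK
KYYYYB

Answer: KKKKKK
KKKKKK
KKKKGY
KKKKKB
KKKKKK
KKKKKK
KKKKKK
KYYYYB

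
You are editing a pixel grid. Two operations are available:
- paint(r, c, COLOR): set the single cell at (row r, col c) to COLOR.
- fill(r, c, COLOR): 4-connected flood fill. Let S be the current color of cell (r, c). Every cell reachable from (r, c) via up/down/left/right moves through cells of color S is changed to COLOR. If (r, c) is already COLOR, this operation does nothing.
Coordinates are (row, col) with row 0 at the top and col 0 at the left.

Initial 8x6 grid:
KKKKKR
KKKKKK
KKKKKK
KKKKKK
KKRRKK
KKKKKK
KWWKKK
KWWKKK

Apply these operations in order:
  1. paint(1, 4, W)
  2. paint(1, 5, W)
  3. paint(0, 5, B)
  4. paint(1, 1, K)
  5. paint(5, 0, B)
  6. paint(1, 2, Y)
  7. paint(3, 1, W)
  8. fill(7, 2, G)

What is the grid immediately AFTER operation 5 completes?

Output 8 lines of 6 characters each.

After op 1 paint(1,4,W):
KKKKKR
KKKKWK
KKKKKK
KKKKKK
KKRRKK
KKKKKK
KWWKKK
KWWKKK
After op 2 paint(1,5,W):
KKKKKR
KKKKWW
KKKKKK
KKKKKK
KKRRKK
KKKKKK
KWWKKK
KWWKKK
After op 3 paint(0,5,B):
KKKKKB
KKKKWW
KKKKKK
KKKKKK
KKRRKK
KKKKKK
KWWKKK
KWWKKK
After op 4 paint(1,1,K):
KKKKKB
KKKKWW
KKKKKK
KKKKKK
KKRRKK
KKKKKK
KWWKKK
KWWKKK
After op 5 paint(5,0,B):
KKKKKB
KKKKWW
KKKKKK
KKKKKK
KKRRKK
BKKKKK
KWWKKK
KWWKKK

Answer: KKKKKB
KKKKWW
KKKKKK
KKKKKK
KKRRKK
BKKKKK
KWWKKK
KWWKKK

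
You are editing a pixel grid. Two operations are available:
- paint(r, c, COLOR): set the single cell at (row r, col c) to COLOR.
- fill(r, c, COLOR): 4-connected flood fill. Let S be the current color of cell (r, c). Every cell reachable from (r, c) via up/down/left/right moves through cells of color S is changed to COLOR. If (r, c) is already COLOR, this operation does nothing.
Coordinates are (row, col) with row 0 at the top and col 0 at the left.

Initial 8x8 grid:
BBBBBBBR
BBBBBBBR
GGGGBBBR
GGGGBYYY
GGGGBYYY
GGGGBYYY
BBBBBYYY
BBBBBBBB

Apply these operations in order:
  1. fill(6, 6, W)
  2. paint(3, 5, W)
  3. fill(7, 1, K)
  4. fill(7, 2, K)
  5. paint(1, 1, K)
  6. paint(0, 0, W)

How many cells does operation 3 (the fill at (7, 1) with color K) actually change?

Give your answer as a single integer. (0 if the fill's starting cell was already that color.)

After op 1 fill(6,6,W) [12 cells changed]:
BBBBBBBR
BBBBBBBR
GGGGBBBR
GGGGBWWW
GGGGBWWW
GGGGBWWW
BBBBBWWW
BBBBBBBB
After op 2 paint(3,5,W):
BBBBBBBR
BBBBBBBR
GGGGBBBR
GGGGBWWW
GGGGBWWW
GGGGBWWW
BBBBBWWW
BBBBBBBB
After op 3 fill(7,1,K) [33 cells changed]:
KKKKKKKR
KKKKKKKR
GGGGKKKR
GGGGKWWW
GGGGKWWW
GGGGKWWW
KKKKKWWW
KKKKKKKK

Answer: 33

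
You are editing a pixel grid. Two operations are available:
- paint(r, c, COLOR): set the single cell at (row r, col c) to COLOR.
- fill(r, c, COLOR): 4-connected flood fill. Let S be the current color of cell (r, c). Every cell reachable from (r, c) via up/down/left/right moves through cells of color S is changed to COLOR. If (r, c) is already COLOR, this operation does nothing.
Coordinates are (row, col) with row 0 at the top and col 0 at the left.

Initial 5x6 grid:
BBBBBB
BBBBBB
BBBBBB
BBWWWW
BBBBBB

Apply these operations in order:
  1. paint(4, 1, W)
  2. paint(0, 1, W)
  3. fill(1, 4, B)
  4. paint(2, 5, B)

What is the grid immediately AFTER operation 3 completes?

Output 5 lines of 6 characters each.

Answer: BWBBBB
BBBBBB
BBBBBB
BBWWWW
BWBBBB

Derivation:
After op 1 paint(4,1,W):
BBBBBB
BBBBBB
BBBBBB
BBWWWW
BWBBBB
After op 2 paint(0,1,W):
BWBBBB
BBBBBB
BBBBBB
BBWWWW
BWBBBB
After op 3 fill(1,4,B) [0 cells changed]:
BWBBBB
BBBBBB
BBBBBB
BBWWWW
BWBBBB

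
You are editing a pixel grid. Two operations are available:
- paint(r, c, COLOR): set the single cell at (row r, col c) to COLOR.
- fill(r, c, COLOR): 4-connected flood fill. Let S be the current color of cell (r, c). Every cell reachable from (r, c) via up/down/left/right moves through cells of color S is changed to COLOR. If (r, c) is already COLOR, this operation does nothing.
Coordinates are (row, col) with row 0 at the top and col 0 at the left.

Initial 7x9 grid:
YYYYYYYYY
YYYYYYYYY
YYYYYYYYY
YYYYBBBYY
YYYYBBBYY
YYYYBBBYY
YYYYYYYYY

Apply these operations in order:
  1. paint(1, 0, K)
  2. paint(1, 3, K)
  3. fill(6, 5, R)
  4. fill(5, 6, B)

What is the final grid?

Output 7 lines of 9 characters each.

After op 1 paint(1,0,K):
YYYYYYYYY
KYYYYYYYY
YYYYYYYYY
YYYYBBBYY
YYYYBBBYY
YYYYBBBYY
YYYYYYYYY
After op 2 paint(1,3,K):
YYYYYYYYY
KYYKYYYYY
YYYYYYYYY
YYYYBBBYY
YYYYBBBYY
YYYYBBBYY
YYYYYYYYY
After op 3 fill(6,5,R) [52 cells changed]:
RRRRRRRRR
KRRKRRRRR
RRRRRRRRR
RRRRBBBRR
RRRRBBBRR
RRRRBBBRR
RRRRRRRRR
After op 4 fill(5,6,B) [0 cells changed]:
RRRRRRRRR
KRRKRRRRR
RRRRRRRRR
RRRRBBBRR
RRRRBBBRR
RRRRBBBRR
RRRRRRRRR

Answer: RRRRRRRRR
KRRKRRRRR
RRRRRRRRR
RRRRBBBRR
RRRRBBBRR
RRRRBBBRR
RRRRRRRRR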